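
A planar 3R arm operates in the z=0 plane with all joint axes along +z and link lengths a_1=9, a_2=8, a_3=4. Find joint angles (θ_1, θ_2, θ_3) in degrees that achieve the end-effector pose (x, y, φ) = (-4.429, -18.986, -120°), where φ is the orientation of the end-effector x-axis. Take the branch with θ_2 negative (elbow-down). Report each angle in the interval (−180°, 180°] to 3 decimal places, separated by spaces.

-77.791 -44.997 2.788

wrist centre = target − a_3·(cos φ, sin φ) = (-2.4290, -15.5219)
cos θ_2 = (246.8294−9²−8²)/(2·9·8) = 0.7071; θ_2 = -44.9966° (elbow-down)
β = atan2(-15.5219,-2.4290) = -98.8940°; ψ = atan2(-5.6565,14.6572) = -21.1027°
θ_1 = β − ψ = -77.7913°
θ_3 = φ − θ_1 − θ_2 = 2.7880° (wrapped to (-180°,180°])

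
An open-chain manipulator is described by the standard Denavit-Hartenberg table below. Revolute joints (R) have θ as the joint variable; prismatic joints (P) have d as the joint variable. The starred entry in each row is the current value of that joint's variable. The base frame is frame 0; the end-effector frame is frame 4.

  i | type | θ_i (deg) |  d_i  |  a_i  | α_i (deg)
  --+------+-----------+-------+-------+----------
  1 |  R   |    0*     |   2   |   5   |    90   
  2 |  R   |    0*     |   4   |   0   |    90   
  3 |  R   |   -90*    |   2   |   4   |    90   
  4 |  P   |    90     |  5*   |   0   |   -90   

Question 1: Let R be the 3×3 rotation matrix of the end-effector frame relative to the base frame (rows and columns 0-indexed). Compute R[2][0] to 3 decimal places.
End-effector x-axis (col 0 of R) = (0.0000,-0.0000,-1.0000)
R[2][0] = -1.0000

-1.000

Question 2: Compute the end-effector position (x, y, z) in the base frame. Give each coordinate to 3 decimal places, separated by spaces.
0.000 0.000 -0.000

after link 1: o_1 = (5.0000, 0.0000, 2.0000)
after link 2: o_2 = (5.0000, -4.0000, 2.0000)
after link 3: o_3 = (5.0000, -0.0000, -0.0000)
after link 4: o_4 = (0.0000, 0.0000, -0.0000)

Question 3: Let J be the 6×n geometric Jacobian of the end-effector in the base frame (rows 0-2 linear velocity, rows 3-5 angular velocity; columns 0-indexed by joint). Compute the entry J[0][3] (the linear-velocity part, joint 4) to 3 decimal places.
prismatic axis z_3 = (-1.0000,0.0000,-0.0000)
J_v[:, 3] = z_3; J_ω[:, 3] = (0,0,0)
entry J[0][3] = -1.0000

-1.000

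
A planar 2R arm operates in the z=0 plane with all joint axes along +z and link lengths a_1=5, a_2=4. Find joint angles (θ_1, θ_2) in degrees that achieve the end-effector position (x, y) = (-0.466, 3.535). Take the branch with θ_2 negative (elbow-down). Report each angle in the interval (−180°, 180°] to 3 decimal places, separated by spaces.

149.995 -135.005

cos θ_2 = (12.7134−5²−4²)/(2·5·4) = -0.7072; θ_2 = -135.0048° (elbow-down)
β = atan2(3.5350,-0.4660) = 97.5097°; ψ = atan2(-2.8282,2.1713) = -52.4848°
θ_1 = β − ψ = 149.9945°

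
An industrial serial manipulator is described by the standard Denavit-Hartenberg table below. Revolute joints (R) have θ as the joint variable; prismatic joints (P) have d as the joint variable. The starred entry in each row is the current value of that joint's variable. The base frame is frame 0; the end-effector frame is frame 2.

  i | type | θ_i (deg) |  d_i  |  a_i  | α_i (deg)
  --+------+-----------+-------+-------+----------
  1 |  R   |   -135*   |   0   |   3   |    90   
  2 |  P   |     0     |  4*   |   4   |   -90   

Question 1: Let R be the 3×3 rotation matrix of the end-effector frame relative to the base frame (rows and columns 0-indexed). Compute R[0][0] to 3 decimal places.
-0.707

End-effector x-axis (col 0 of R) = (-0.7071,-0.7071,0.0000)
R[0][0] = -0.7071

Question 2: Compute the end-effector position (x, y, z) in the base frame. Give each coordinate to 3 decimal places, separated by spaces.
-7.778 -2.121 0.000

after link 1: o_1 = (-2.1213, -2.1213, 0.0000)
after link 2: o_2 = (-7.7782, -2.1213, 0.0000)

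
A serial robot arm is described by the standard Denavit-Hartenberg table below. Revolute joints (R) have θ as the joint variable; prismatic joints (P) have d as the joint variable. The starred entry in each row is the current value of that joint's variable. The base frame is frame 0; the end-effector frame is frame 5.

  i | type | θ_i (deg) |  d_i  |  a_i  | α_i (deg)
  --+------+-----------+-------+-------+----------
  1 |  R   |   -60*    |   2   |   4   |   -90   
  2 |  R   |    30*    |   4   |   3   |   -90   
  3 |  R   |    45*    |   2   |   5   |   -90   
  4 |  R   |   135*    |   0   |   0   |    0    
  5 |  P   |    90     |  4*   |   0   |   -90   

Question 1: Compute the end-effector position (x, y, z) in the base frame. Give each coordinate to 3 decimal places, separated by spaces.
after link 1: o_1 = (2.0000, -3.4641, 2.0000)
after link 2: o_2 = (6.7631, -3.7141, 0.5000)
after link 3: o_3 = (4.7322, -7.2675, -2.9998)
after link 4: o_4 = (4.7322, -7.2675, -2.9998)
after link 5: o_5 = (1.0580, -6.5604, -1.5856)

1.058 -6.560 -1.586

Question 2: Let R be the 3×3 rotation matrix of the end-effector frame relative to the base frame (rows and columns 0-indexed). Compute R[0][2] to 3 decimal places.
End-effector z-axis (col 2 of R) = (-0.3933,-0.3188,-0.8624)
R[0][2] = -0.3933

-0.393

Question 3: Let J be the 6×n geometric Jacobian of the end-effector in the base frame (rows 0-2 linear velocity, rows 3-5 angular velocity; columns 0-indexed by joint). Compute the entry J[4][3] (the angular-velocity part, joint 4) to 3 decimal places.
0.177

axis z_3 = (-0.9186,0.1768,0.3536); lever o_n−o_3 = (-3.6742,0.7071,1.4142)
cross product → J_v[:, 3] = (0.0000,0.0000,0.0000)
J_ω[:, 3] = z_3
entry J[4][3] = 0.1768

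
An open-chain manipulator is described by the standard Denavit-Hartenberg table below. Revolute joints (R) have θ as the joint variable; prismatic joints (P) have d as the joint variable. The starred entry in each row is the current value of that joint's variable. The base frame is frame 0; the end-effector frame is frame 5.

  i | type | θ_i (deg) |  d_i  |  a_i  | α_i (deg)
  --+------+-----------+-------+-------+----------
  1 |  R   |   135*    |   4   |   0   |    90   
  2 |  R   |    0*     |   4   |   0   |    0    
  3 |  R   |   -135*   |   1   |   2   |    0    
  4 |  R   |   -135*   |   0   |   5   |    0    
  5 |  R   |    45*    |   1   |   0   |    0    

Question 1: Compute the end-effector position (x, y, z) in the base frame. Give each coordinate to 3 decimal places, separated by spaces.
5.243 3.243 7.586

after link 1: o_1 = (0.0000, 0.0000, 4.0000)
after link 2: o_2 = (2.8284, 2.8284, 4.0000)
after link 3: o_3 = (4.5355, 2.5355, 2.5858)
after link 4: o_4 = (4.5355, 2.5355, 7.5858)
after link 5: o_5 = (5.2426, 3.2426, 7.5858)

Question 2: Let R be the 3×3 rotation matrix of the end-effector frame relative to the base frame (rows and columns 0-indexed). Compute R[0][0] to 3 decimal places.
0.500

End-effector x-axis (col 0 of R) = (0.5000,-0.5000,0.7071)
R[0][0] = 0.5000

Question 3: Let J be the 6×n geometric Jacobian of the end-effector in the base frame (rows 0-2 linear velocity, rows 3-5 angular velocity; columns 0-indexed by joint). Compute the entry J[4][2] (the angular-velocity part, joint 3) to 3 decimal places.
axis z_2 = (0.7071,0.7071,0.0000); lever o_n−o_2 = (2.4142,0.4142,3.5858)
cross product → J_v[:, 2] = (2.5355,-2.5355,-1.4142)
J_ω[:, 2] = z_2
entry J[4][2] = 0.7071

0.707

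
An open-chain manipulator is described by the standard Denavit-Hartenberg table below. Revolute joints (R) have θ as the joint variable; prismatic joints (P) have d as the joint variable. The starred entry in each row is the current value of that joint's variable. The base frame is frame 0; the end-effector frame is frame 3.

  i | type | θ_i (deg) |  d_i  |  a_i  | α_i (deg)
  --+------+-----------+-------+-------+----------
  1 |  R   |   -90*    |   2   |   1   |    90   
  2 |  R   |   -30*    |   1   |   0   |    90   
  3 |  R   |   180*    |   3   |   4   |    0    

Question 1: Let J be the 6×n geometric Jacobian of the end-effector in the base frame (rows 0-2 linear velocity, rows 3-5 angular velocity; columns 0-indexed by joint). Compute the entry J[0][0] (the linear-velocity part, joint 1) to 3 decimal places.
-3.964

axis z_0 = ẑ; lever o_n−o_0 = (-1.0000,3.9641,1.4019)
cross product → J_v[:, 0] = (-3.9641,-1.0000,0.0000)
J_ω[:, 0] = z_0
entry J[0][0] = -3.9641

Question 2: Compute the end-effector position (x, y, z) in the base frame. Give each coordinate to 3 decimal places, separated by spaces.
after link 1: o_1 = (0.0000, -1.0000, 2.0000)
after link 2: o_2 = (-1.0000, -1.0000, 2.0000)
after link 3: o_3 = (-1.0000, 3.9641, 1.4019)

-1.000 3.964 1.402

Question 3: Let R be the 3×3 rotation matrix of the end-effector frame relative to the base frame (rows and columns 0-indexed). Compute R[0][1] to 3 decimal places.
End-effector y-axis (col 1 of R) = (1.0000,0.0000,-0.0000)
R[0][1] = 1.0000

1.000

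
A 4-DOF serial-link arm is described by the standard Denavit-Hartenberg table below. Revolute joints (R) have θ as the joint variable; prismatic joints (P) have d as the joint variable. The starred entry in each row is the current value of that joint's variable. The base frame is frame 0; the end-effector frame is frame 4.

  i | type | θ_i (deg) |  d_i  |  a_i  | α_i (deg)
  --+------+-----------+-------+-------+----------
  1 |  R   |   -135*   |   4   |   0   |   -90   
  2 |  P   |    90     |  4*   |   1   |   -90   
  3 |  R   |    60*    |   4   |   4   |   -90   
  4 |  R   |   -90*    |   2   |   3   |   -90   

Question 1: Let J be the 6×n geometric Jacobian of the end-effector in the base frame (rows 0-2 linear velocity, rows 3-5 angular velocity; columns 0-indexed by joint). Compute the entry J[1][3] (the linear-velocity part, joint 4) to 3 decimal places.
axis z_3 = (-0.3536,0.3536,0.8660); lever o_n−o_3 = (1.4142,2.8284,1.7321)
cross product → J_v[:, 3] = (-1.8371,1.8371,-1.5000)
J_ω[:, 3] = z_3
entry J[1][3] = 1.8371

1.837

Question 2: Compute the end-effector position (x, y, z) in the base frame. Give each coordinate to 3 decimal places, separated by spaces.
4.622 5.278 2.732

after link 1: o_1 = (0.0000, 0.0000, 4.0000)
after link 2: o_2 = (2.8284, -2.8284, 3.0000)
after link 3: o_3 = (3.2074, 2.4495, 1.0000)
after link 4: o_4 = (4.6216, 5.2779, 2.7321)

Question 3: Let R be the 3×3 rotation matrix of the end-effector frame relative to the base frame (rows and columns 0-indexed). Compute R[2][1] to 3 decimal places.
-0.866

End-effector y-axis (col 1 of R) = (0.3536,-0.3536,-0.8660)
R[2][1] = -0.8660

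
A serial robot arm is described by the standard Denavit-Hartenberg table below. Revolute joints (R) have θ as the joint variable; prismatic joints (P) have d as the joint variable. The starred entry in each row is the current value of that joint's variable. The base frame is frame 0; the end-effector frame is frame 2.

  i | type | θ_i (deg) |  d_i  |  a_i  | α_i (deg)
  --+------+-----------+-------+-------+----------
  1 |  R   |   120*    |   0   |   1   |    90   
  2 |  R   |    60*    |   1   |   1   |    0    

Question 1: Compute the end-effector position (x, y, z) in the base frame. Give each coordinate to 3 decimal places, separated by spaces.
after link 1: o_1 = (-0.5000, 0.8660, 0.0000)
after link 2: o_2 = (0.1160, 1.7990, 0.8660)

0.116 1.799 0.866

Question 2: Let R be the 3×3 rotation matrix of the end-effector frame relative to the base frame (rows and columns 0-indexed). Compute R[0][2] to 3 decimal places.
0.866

End-effector z-axis (col 2 of R) = (0.8660,0.5000,0.0000)
R[0][2] = 0.8660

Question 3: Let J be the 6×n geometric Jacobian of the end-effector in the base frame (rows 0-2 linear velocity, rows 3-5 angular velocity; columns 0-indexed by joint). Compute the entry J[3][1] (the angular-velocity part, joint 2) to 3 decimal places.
axis z_1 = (0.8660,0.5000,0.0000); lever o_n−o_1 = (0.6160,0.9330,0.8660)
cross product → J_v[:, 1] = (0.4330,-0.7500,0.5000)
J_ω[:, 1] = z_1
entry J[3][1] = 0.8660

0.866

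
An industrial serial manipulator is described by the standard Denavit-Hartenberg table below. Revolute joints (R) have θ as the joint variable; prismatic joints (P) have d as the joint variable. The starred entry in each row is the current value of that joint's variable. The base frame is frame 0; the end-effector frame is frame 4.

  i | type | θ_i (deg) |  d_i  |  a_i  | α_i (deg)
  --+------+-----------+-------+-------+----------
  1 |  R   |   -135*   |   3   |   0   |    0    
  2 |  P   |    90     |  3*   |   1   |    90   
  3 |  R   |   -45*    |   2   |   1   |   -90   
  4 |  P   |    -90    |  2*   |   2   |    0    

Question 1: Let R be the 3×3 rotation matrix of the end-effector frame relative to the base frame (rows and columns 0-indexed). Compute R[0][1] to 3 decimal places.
0.500

End-effector y-axis (col 1 of R) = (0.5000,-0.5000,-0.7071)
R[0][1] = 0.5000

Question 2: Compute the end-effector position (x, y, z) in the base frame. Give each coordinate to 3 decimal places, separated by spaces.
after link 1: o_1 = (0.0000, 0.0000, 3.0000)
after link 2: o_2 = (0.7071, -0.7071, 6.0000)
after link 3: o_3 = (-0.2071, -2.6213, 5.2929)
after link 4: o_4 = (-0.6213, -5.0355, 6.7071)

-0.621 -5.036 6.707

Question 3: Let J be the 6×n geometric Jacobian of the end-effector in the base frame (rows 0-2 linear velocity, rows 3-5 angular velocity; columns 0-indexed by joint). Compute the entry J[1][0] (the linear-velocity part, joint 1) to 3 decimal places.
-0.621

axis z_0 = ẑ; lever o_n−o_0 = (-0.6213,-5.0355,6.7071)
cross product → J_v[:, 0] = (5.0355,-0.6213,0.0000)
J_ω[:, 0] = z_0
entry J[1][0] = -0.6213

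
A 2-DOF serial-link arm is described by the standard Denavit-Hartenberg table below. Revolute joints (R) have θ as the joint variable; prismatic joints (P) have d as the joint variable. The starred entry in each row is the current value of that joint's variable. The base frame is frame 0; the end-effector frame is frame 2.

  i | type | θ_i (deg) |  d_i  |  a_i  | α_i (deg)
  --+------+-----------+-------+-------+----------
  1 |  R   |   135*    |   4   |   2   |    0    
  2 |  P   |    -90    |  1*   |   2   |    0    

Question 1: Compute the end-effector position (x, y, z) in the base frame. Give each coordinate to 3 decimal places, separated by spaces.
after link 1: o_1 = (-1.4142, 1.4142, 4.0000)
after link 2: o_2 = (0.0000, 2.8284, 5.0000)

0.000 2.828 5.000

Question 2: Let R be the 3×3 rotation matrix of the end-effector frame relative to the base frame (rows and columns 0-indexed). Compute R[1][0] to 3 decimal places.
End-effector x-axis (col 0 of R) = (0.7071,0.7071,0.0000)
R[1][0] = 0.7071

0.707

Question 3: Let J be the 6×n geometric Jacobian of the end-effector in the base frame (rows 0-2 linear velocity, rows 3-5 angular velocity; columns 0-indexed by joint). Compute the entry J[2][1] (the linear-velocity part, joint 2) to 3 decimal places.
prismatic axis z_1 = (0.0000,0.0000,1.0000)
J_v[:, 1] = z_1; J_ω[:, 1] = (0,0,0)
entry J[2][1] = 1.0000

1.000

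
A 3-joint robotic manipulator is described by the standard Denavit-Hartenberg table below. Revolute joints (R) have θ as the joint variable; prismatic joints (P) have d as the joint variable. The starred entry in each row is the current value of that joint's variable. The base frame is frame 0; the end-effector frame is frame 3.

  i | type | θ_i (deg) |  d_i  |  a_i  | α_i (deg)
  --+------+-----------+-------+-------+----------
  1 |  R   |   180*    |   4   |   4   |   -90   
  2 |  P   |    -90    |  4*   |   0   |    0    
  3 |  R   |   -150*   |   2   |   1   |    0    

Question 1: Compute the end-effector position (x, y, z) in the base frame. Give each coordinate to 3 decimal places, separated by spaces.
-3.500 -6.000 3.134

after link 1: o_1 = (-4.0000, 0.0000, 4.0000)
after link 2: o_2 = (-4.0000, -4.0000, 4.0000)
after link 3: o_3 = (-3.5000, -6.0000, 3.1340)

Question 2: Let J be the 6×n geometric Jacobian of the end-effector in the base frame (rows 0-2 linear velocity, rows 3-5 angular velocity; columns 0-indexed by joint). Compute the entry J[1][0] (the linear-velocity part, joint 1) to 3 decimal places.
axis z_0 = ẑ; lever o_n−o_0 = (-3.5000,-6.0000,3.1340)
cross product → J_v[:, 0] = (6.0000,-3.5000,0.0000)
J_ω[:, 0] = z_0
entry J[1][0] = -3.5000

-3.500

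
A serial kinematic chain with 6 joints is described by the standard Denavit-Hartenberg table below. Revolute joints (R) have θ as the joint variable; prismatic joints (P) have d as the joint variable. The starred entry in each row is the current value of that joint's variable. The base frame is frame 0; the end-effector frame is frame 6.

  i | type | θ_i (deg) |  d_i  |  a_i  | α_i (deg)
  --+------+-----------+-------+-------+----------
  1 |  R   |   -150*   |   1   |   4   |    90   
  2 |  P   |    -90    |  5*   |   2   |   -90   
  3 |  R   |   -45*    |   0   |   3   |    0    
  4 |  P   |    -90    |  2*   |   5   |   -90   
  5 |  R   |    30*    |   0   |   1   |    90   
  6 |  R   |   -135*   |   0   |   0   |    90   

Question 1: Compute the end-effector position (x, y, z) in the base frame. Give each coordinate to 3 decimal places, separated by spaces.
after link 1: o_1 = (-3.4641, -2.0000, 1.0000)
after link 2: o_2 = (-5.9641, 2.3301, -1.0000)
after link 3: o_3 = (-7.0248, 4.1672, -3.1213)
after link 4: o_4 = (-10.5246, 6.2291, 0.4142)
after link 5: o_5 = (-10.3978, 7.0094, 1.0266)
after link 6: o_6 = (-10.3978, 7.0094, 1.0266)

-10.398 7.009 1.027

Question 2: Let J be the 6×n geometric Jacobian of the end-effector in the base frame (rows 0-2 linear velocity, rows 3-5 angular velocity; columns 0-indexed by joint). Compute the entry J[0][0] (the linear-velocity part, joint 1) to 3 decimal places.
-7.009

axis z_0 = ẑ; lever o_n−o_0 = (-10.3978,7.0094,1.0266)
cross product → J_v[:, 0] = (-7.0094,-10.3978,0.0000)
J_ω[:, 0] = z_0
entry J[0][0] = -7.0094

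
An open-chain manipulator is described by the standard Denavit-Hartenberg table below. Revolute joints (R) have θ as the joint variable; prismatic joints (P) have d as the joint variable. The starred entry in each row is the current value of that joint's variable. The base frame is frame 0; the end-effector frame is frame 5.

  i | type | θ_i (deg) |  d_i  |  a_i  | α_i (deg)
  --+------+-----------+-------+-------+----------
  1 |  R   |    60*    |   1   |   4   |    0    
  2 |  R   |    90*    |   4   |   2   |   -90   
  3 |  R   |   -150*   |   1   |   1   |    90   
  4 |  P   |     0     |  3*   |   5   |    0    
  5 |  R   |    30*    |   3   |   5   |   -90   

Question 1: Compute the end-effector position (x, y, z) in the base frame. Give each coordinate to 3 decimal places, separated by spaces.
8.864 -4.540 4.969

after link 1: o_1 = (2.0000, 3.4641, 1.0000)
after link 2: o_2 = (0.2679, 4.4641, 5.0000)
after link 3: o_3 = (0.5179, 3.1651, 5.5000)
after link 4: o_4 = (5.5670, 0.2500, 5.4019)
after link 5: o_5 = (8.8636, -4.5401, 4.9689)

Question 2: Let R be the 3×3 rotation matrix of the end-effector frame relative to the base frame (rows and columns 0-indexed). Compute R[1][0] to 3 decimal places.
-0.808

End-effector x-axis (col 0 of R) = (0.3995,-0.8080,0.4330)
R[1][0] = -0.8080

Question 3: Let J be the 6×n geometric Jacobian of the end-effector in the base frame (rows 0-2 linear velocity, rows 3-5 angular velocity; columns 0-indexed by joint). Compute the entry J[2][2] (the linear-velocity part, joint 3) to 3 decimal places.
11.946

axis z_2 = (-0.5000,-0.8660,0.0000); lever o_n−o_2 = (8.5957,-9.0042,-0.0311)
cross product → J_v[:, 2] = (0.0269,-0.0155,11.9462)
J_ω[:, 2] = z_2
entry J[2][2] = 11.9462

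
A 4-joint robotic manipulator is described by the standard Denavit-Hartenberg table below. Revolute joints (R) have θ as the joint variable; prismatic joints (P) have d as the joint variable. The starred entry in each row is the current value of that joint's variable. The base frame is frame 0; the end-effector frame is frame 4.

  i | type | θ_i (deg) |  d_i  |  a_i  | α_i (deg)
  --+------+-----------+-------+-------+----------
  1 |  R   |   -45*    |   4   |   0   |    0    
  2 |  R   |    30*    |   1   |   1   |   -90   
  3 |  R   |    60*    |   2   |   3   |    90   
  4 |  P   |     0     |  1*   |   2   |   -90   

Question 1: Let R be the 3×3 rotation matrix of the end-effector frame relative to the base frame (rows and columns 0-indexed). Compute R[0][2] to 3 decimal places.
0.259

End-effector z-axis (col 2 of R) = (0.2588,0.9659,0.0000)
R[0][2] = 0.2588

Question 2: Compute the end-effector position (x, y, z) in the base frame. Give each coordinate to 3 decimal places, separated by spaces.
after link 1: o_1 = (0.0000, 0.0000, 4.0000)
after link 2: o_2 = (0.9659, -0.2588, 5.0000)
after link 3: o_3 = (2.9325, 1.2848, 2.4019)
after link 4: o_4 = (4.7349, 0.8018, 1.1699)

4.735 0.802 1.170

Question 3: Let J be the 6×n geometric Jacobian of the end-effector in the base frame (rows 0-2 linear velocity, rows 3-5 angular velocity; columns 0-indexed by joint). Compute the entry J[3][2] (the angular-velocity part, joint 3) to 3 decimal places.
0.259

axis z_2 = (0.2588,0.9659,0.0000); lever o_n−o_2 = (3.7690,1.0607,-3.8301)
cross product → J_v[:, 2] = (-3.6996,0.9913,-3.3660)
J_ω[:, 2] = z_2
entry J[3][2] = 0.2588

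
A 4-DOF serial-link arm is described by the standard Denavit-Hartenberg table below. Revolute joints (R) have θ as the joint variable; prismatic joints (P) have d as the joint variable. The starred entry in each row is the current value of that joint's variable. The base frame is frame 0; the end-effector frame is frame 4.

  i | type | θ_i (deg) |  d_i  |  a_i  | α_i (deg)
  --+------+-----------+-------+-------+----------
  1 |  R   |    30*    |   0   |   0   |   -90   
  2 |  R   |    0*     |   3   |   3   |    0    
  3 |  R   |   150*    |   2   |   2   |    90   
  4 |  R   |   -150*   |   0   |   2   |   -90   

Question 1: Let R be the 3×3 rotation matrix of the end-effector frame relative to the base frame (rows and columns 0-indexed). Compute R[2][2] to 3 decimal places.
End-effector z-axis (col 2 of R) = (0.0580,-0.9665,-0.2500)
R[2][2] = -0.2500

-0.250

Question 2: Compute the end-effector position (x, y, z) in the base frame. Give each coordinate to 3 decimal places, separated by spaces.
after link 1: o_1 = (0.0000, 0.0000, 0.0000)
after link 2: o_2 = (1.0981, 4.0981, 0.0000)
after link 3: o_3 = (-1.4019, 4.9641, -1.0000)
after link 4: o_4 = (0.3971, 4.8481, -0.1340)

0.397 4.848 -0.134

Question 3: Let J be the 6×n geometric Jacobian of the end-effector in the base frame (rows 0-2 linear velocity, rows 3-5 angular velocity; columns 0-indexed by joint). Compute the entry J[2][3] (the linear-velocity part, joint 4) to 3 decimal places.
-0.500

axis z_3 = (0.4330,0.2500,-0.8660); lever o_n−o_3 = (1.7990,-0.1160,0.8660)
cross product → J_v[:, 3] = (0.1160,-1.9330,-0.5000)
J_ω[:, 3] = z_3
entry J[2][3] = -0.5000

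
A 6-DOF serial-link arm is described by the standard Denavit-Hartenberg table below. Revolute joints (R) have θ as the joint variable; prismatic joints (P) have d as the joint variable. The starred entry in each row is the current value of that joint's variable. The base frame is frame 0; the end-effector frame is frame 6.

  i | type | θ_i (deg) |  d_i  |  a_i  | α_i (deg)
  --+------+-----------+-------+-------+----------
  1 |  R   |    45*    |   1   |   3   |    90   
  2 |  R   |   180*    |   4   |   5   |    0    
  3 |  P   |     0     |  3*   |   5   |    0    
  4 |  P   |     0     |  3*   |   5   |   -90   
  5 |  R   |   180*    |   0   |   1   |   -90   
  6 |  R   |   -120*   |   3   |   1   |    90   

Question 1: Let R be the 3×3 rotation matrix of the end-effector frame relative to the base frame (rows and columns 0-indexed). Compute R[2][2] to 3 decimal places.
0.500

End-effector z-axis (col 2 of R) = (-0.6124,-0.6124,0.5000)
R[2][2] = 0.5000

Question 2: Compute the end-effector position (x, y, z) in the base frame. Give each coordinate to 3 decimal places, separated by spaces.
after link 1: o_1 = (2.1213, 2.1213, 1.0000)
after link 2: o_2 = (1.4142, -4.2426, 1.0000)
after link 3: o_3 = (-0.0000, -9.8995, 1.0000)
after link 4: o_4 = (-1.4142, -15.5563, 1.0000)
after link 5: o_5 = (-0.7071, -14.8492, 1.0000)
after link 6: o_6 = (1.0607, -17.3241, 0.1340)

1.061 -17.324 0.134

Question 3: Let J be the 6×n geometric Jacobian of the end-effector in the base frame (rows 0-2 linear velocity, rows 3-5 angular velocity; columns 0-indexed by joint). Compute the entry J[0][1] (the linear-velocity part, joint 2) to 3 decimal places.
axis z_1 = (0.7071,-0.7071,0.0000); lever o_n−o_1 = (-1.0607,-19.4454,-0.8660)
cross product → J_v[:, 1] = (0.6124,0.6124,-14.5000)
J_ω[:, 1] = z_1
entry J[0][1] = 0.6124

0.612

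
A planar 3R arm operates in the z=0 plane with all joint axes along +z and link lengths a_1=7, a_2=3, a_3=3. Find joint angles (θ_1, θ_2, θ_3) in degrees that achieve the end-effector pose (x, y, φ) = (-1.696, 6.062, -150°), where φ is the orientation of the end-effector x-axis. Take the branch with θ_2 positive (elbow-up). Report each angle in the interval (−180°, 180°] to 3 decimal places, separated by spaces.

59.998 90.003 59.999

wrist centre = target − a_3·(cos φ, sin φ) = (0.9021, 7.5620)
cos θ_2 = (57.9976−7²−3²)/(2·7·3) = -0.0001; θ_2 = 90.0033° (elbow-up)
β = atan2(7.5620,0.9021) = 83.1973°; ψ = atan2(3.0000,6.9998) = 23.1991°
θ_1 = β − ψ = 59.9982°
θ_3 = φ − θ_1 − θ_2 = 59.9985° (wrapped to (-180°,180°])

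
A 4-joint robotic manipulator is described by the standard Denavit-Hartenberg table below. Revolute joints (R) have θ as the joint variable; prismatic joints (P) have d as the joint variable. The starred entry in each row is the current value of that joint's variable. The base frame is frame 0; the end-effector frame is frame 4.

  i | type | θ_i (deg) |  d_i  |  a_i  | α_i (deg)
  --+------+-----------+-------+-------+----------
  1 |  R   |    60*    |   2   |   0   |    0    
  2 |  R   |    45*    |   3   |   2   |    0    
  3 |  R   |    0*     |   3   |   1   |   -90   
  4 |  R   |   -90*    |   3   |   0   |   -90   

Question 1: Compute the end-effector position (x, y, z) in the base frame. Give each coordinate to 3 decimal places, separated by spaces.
-3.674 2.121 8.000

after link 1: o_1 = (0.0000, 0.0000, 2.0000)
after link 2: o_2 = (-0.5176, 1.9319, 5.0000)
after link 3: o_3 = (-0.7765, 2.8978, 8.0000)
after link 4: o_4 = (-3.6742, 2.1213, 8.0000)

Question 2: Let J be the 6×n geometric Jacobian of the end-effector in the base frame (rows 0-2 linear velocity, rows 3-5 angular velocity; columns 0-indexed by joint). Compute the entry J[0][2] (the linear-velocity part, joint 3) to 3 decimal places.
axis z_2 = (0.0000,0.0000,1.0000); lever o_n−o_2 = (-3.1566,0.1895,3.0000)
cross product → J_v[:, 2] = (-0.1895,-3.1566,0.0000)
J_ω[:, 2] = z_2
entry J[0][2] = -0.1895

-0.189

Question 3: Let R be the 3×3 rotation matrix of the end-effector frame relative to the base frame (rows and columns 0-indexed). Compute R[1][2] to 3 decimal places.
0.966

End-effector z-axis (col 2 of R) = (-0.2588,0.9659,-0.0000)
R[1][2] = 0.9659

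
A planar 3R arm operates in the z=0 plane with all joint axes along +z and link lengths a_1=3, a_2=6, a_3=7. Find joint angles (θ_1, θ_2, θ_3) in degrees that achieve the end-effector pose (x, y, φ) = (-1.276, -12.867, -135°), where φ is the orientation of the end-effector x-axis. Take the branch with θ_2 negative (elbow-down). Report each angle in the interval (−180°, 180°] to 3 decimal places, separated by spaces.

-45.009 -29.992 -59.999

wrist centre = target − a_3·(cos φ, sin φ) = (3.6737, -7.9173)
cos θ_2 = (76.1793−3²−6²)/(2·3·6) = 0.8661; θ_2 = -29.9924° (elbow-down)
β = atan2(-7.9173,3.6737) = -65.1079°; ψ = atan2(-2.9993,8.1966) = -20.0987°
θ_1 = β − ψ = -45.0091°
θ_3 = φ − θ_1 − θ_2 = -59.9985° (wrapped to (-180°,180°])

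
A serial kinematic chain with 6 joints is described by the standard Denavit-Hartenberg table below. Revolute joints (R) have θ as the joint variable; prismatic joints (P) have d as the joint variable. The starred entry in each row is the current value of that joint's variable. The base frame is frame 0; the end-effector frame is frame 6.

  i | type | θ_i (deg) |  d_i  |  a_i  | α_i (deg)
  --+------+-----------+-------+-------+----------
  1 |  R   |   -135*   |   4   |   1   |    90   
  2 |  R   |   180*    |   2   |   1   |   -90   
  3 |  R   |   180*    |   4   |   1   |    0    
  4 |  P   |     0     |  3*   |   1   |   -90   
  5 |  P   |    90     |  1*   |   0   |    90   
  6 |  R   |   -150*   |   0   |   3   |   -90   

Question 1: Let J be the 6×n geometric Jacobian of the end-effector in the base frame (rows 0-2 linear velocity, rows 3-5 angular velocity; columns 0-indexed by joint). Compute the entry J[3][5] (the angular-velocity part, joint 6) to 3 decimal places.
axis z_5 = (-0.7071,-0.7071,-0.0000); lever o_n−o_5 = (1.0607,-1.0607,-2.5981)
cross product → J_v[:, 5] = (1.8371,-1.8371,1.5000)
J_ω[:, 5] = z_5
entry J[3][5] = -0.7071

-0.707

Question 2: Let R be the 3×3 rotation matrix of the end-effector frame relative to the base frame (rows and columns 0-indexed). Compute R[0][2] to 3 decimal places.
End-effector z-axis (col 2 of R) = (0.6124,-0.6124,0.5000)
R[0][2] = 0.6124

0.612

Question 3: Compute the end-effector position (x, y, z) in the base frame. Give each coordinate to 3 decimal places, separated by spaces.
-2.475 -0.354 -5.598

after link 1: o_1 = (-0.7071, -0.7071, 4.0000)
after link 2: o_2 = (-1.4142, 1.4142, 4.0000)
after link 3: o_3 = (-2.1213, 0.7071, -0.0000)
after link 4: o_4 = (-2.8284, 0.0000, -3.0000)
after link 5: o_5 = (-3.5355, 0.7071, -3.0000)
after link 6: o_6 = (-2.4749, -0.3536, -5.5981)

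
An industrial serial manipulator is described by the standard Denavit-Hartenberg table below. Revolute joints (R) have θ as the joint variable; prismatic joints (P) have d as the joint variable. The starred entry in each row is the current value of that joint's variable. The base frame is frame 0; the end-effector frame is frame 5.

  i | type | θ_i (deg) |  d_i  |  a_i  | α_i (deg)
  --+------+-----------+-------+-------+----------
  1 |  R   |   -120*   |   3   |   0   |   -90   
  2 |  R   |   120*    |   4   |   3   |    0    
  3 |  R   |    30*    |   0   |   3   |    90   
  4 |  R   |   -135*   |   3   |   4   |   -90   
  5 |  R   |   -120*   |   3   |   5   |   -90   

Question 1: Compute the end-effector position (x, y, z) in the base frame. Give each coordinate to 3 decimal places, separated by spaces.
1.384 0.761 -7.976

after link 1: o_1 = (0.0000, 0.0000, 3.0000)
after link 2: o_2 = (4.2141, -0.7010, 0.4019)
after link 3: o_3 = (5.5131, 1.5490, -1.0981)
after link 4: o_4 = (1.0889, -0.4571, -2.2819)
after link 5: o_5 = (1.3842, 0.7615, -7.9765)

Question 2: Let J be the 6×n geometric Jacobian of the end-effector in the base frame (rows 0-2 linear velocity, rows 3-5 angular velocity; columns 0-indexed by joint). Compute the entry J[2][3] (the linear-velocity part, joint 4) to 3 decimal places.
axis z_3 = (-0.2500,-0.4330,-0.8660); lever o_n−o_3 = (-4.1289,-0.7876,-6.8784)
cross product → J_v[:, 3] = (2.2964,1.8562,-1.5910)
J_ω[:, 3] = z_3
entry J[2][3] = -1.5910

-1.591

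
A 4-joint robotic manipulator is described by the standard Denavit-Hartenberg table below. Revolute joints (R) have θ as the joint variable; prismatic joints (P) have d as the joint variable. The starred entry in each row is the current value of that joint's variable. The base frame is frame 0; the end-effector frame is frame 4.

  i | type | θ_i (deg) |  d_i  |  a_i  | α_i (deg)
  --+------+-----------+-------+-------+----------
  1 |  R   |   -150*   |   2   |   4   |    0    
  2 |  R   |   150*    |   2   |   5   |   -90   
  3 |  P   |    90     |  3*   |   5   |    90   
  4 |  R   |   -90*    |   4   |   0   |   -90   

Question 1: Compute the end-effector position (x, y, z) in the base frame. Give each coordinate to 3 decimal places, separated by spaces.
after link 1: o_1 = (-3.4641, -2.0000, 2.0000)
after link 2: o_2 = (1.5359, -2.0000, 4.0000)
after link 3: o_3 = (1.5359, 1.0000, -1.0000)
after link 4: o_4 = (5.5359, 1.0000, -1.0000)

5.536 1.000 -1.000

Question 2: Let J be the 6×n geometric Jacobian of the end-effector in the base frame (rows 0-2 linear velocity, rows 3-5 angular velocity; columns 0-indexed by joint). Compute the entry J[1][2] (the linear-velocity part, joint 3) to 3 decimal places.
1.000

prismatic axis z_2 = (0.0000,1.0000,0.0000)
J_v[:, 2] = z_2; J_ω[:, 2] = (0,0,0)
entry J[1][2] = 1.0000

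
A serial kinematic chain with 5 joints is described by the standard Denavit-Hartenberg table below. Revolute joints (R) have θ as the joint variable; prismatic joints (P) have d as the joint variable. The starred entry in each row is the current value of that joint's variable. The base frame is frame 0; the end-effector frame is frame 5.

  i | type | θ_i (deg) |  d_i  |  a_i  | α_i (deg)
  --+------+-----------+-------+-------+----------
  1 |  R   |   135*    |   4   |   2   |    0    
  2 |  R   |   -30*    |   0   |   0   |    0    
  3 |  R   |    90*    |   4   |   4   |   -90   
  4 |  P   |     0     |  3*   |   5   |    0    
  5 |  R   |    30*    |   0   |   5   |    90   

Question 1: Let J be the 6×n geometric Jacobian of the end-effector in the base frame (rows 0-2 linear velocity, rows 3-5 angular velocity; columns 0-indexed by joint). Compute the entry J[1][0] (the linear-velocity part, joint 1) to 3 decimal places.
axis z_0 = ẑ; lever o_n−o_0 = (-13.5137,-4.9337,5.5000)
cross product → J_v[:, 0] = (4.9337,-13.5137,0.0000)
J_ω[:, 0] = z_0
entry J[1][0] = -13.5137

-13.514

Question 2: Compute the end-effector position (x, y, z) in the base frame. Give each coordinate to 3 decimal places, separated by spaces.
-13.514 -4.934 5.500

after link 1: o_1 = (-1.4142, 1.4142, 4.0000)
after link 2: o_2 = (-1.4142, 1.4142, 4.0000)
after link 3: o_3 = (-5.2779, 0.3789, 8.0000)
after link 4: o_4 = (-9.3311, -3.8129, 8.0000)
after link 5: o_5 = (-13.5137, -4.9337, 5.5000)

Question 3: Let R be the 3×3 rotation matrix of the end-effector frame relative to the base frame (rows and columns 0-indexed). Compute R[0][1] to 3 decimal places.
End-effector y-axis (col 1 of R) = (0.2588,-0.9659,0.0000)
R[0][1] = 0.2588

0.259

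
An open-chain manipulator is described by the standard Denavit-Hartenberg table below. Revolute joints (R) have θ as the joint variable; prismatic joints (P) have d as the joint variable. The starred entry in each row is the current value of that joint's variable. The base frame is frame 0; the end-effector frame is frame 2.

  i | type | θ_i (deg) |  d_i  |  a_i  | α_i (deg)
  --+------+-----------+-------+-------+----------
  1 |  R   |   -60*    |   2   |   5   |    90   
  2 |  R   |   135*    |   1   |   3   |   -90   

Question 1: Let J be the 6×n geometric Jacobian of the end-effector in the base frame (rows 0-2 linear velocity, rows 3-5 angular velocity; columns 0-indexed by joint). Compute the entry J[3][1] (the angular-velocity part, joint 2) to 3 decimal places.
axis z_1 = (-0.8660,-0.5000,0.0000); lever o_n−o_1 = (-1.9267,1.3371,2.1213)
cross product → J_v[:, 1] = (-1.0607,1.8371,-2.1213)
J_ω[:, 1] = z_1
entry J[3][1] = -0.8660

-0.866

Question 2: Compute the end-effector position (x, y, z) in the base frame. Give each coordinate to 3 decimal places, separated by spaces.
after link 1: o_1 = (2.5000, -4.3301, 2.0000)
after link 2: o_2 = (0.5733, -2.9930, 4.1213)

0.573 -2.993 4.121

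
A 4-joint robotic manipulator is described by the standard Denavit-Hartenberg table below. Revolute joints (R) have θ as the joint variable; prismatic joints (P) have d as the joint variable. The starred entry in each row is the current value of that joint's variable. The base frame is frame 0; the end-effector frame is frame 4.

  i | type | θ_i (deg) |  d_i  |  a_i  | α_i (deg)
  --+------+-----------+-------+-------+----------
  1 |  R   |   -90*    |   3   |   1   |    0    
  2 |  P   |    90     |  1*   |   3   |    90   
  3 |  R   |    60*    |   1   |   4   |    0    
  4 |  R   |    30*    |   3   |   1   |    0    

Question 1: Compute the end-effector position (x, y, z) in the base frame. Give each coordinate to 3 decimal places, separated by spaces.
after link 1: o_1 = (0.0000, -1.0000, 3.0000)
after link 2: o_2 = (3.0000, -1.0000, 4.0000)
after link 3: o_3 = (5.0000, -2.0000, 7.4641)
after link 4: o_4 = (5.0000, -5.0000, 8.4641)

5.000 -5.000 8.464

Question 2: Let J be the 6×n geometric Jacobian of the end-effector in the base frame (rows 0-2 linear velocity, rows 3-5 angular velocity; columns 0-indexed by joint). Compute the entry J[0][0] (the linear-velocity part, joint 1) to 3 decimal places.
axis z_0 = ẑ; lever o_n−o_0 = (5.0000,-5.0000,8.4641)
cross product → J_v[:, 0] = (5.0000,5.0000,-0.0000)
J_ω[:, 0] = z_0
entry J[0][0] = 5.0000

5.000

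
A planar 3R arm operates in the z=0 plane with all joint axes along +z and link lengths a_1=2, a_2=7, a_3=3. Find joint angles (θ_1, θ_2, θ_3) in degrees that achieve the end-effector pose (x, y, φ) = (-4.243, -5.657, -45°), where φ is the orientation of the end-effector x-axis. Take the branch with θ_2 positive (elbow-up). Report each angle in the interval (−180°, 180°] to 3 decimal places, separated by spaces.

135.010 89.989 90.001

wrist centre = target − a_3·(cos φ, sin φ) = (-6.3643, -3.5357)
cos θ_2 = (53.0056−2²−7²)/(2·2·7) = 0.0002; θ_2 = 89.9885° (elbow-up)
β = atan2(-3.5357,-6.3643) = -150.9458°; ψ = atan2(7.0000,2.0014) = 74.0440°
θ_1 = β − ψ = -224.9898°
θ_3 = φ − θ_1 − θ_2 = 90.0012° (wrapped to (-180°,180°])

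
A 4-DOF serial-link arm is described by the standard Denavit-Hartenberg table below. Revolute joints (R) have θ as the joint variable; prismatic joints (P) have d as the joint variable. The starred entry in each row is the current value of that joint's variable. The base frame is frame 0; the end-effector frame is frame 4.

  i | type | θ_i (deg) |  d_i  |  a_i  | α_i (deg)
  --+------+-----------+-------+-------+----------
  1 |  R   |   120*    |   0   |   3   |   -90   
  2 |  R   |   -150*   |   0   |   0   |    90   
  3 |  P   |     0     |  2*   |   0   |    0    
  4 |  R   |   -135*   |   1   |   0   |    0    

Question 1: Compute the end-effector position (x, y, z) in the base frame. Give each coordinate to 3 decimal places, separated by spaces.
-0.750 1.299 -2.598

after link 1: o_1 = (-1.5000, 2.5981, 0.0000)
after link 2: o_2 = (-1.5000, 2.5981, 0.0000)
after link 3: o_3 = (-1.0000, 1.7321, -1.7321)
after link 4: o_4 = (-0.7500, 1.2990, -2.5981)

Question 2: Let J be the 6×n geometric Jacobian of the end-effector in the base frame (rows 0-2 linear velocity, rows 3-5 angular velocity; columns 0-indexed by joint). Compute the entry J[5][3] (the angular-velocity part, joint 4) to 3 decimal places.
axis z_3 = (0.2500,-0.4330,-0.8660); lever o_n−o_3 = (0.2500,-0.4330,-0.8660)
cross product → J_v[:, 3] = (-0.0000,-0.0000,0.0000)
J_ω[:, 3] = z_3
entry J[5][3] = -0.8660

-0.866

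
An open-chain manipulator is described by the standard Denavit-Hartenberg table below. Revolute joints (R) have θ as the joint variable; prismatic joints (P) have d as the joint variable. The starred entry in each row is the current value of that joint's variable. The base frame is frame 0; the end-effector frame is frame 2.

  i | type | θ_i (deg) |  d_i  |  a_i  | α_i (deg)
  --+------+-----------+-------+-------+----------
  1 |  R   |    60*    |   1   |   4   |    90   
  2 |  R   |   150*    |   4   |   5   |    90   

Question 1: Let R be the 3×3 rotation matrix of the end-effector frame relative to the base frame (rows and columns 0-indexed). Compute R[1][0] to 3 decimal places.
-0.750

End-effector x-axis (col 0 of R) = (-0.4330,-0.7500,0.5000)
R[1][0] = -0.7500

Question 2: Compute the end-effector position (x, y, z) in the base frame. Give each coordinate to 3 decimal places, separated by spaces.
3.299 -2.286 3.500

after link 1: o_1 = (2.0000, 3.4641, 1.0000)
after link 2: o_2 = (3.2990, -2.2859, 3.5000)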